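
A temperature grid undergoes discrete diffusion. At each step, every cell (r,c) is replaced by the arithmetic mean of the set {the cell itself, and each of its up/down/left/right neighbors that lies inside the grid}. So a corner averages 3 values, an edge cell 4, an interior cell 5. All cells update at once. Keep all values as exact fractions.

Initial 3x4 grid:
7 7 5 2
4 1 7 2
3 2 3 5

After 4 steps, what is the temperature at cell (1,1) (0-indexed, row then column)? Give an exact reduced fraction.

Step 1: cell (1,1) = 21/5
Step 2: cell (1,1) = 94/25
Step 3: cell (1,1) = 4159/1000
Step 4: cell (1,1) = 158709/40000
Full grid after step 4:
  190577/43200 320977/72000 299857/72000 29437/7200
  1184203/288000 158709/40000 721403/180000 822461/216000
  52409/14400 66713/18000 97837/27000 121129/32400

Answer: 158709/40000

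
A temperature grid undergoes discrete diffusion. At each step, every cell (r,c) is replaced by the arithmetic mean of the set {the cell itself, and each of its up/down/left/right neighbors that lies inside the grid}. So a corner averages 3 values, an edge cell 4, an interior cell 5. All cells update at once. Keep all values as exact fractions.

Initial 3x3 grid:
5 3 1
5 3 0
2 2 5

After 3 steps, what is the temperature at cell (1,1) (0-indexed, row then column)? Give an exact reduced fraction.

Step 1: cell (1,1) = 13/5
Step 2: cell (1,1) = 73/25
Step 3: cell (1,1) = 701/250
Full grid after step 3:
  7151/2160 10463/3600 5141/2160
  47827/14400 701/250 35177/14400
  2257/720 643/225 5321/2160

Answer: 701/250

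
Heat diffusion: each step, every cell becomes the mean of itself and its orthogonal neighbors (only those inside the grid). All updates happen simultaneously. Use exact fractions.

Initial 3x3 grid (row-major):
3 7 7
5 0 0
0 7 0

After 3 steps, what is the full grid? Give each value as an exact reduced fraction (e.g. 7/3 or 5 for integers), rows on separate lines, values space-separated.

After step 1:
  5 17/4 14/3
  2 19/5 7/4
  4 7/4 7/3
After step 2:
  15/4 1063/240 32/9
  37/10 271/100 251/80
  31/12 713/240 35/18
After step 3:
  2851/720 52001/14400 1001/270
  3823/1200 6779/2000 4539/1600
  2221/720 36751/14400 2899/1080

Answer: 2851/720 52001/14400 1001/270
3823/1200 6779/2000 4539/1600
2221/720 36751/14400 2899/1080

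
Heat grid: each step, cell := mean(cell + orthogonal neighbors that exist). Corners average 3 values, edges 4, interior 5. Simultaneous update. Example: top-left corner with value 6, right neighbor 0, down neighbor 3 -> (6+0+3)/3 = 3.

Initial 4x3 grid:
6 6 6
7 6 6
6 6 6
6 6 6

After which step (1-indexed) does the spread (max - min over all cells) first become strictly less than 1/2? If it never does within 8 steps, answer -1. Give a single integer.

Answer: 1

Derivation:
Step 1: max=19/3, min=6, spread=1/3
  -> spread < 1/2 first at step 1
Step 2: max=751/120, min=6, spread=31/120
Step 3: max=6691/1080, min=6, spread=211/1080
Step 4: max=664897/108000, min=10847/1800, spread=14077/108000
Step 5: max=5972407/972000, min=651683/108000, spread=5363/48600
Step 6: max=178700809/29160000, min=362869/60000, spread=93859/1166400
Step 7: max=10707874481/1749600000, min=588536467/97200000, spread=4568723/69984000
Step 8: max=641636435629/104976000000, min=17677618889/2916000000, spread=8387449/167961600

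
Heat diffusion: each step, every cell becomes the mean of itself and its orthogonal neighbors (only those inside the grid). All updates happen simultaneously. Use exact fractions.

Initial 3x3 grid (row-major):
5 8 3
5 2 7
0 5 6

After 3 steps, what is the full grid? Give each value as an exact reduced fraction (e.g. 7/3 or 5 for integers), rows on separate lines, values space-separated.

Answer: 1729/360 3821/800 319/60
1829/450 28811/6000 11513/2400
8729/2160 59053/14400 3493/720

Derivation:
After step 1:
  6 9/2 6
  3 27/5 9/2
  10/3 13/4 6
After step 2:
  9/2 219/40 5
  133/30 413/100 219/40
  115/36 1079/240 55/12
After step 3:
  1729/360 3821/800 319/60
  1829/450 28811/6000 11513/2400
  8729/2160 59053/14400 3493/720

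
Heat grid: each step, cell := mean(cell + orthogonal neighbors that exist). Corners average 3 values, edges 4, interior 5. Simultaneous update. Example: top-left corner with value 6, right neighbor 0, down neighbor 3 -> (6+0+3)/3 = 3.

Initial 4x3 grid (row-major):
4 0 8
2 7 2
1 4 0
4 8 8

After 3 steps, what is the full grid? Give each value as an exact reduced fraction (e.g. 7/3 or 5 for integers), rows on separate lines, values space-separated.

Answer: 19/6 10583/2880 785/216
551/160 833/240 5689/1440
5281/1440 247/60 5971/1440
1861/432 3253/720 2035/432

Derivation:
After step 1:
  2 19/4 10/3
  7/2 3 17/4
  11/4 4 7/2
  13/3 6 16/3
After step 2:
  41/12 157/48 37/9
  45/16 39/10 169/48
  175/48 77/20 205/48
  157/36 59/12 89/18
After step 3:
  19/6 10583/2880 785/216
  551/160 833/240 5689/1440
  5281/1440 247/60 5971/1440
  1861/432 3253/720 2035/432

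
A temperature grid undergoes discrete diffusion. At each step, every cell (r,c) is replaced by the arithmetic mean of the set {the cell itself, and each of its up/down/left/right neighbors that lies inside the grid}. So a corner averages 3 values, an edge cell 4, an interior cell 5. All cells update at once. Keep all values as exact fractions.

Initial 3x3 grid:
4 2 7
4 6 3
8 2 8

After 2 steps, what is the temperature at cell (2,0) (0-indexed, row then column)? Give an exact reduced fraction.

Step 1: cell (2,0) = 14/3
Step 2: cell (2,0) = 97/18
Full grid after step 2:
  163/36 929/240 59/12
  169/40 513/100 133/30
  97/18 23/5 49/9

Answer: 97/18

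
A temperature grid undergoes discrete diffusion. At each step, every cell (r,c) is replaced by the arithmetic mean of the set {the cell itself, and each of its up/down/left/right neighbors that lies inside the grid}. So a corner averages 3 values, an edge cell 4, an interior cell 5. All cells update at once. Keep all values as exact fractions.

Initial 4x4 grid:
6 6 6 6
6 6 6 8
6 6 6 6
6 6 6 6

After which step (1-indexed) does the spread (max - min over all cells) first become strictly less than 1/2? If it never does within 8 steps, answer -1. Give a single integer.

Step 1: max=20/3, min=6, spread=2/3
Step 2: max=391/60, min=6, spread=31/60
Step 3: max=3451/540, min=6, spread=211/540
  -> spread < 1/2 first at step 3
Step 4: max=340843/54000, min=6, spread=16843/54000
Step 5: max=3054643/486000, min=27079/4500, spread=130111/486000
Step 6: max=91122367/14580000, min=1627159/270000, spread=3255781/14580000
Step 7: max=2724753691/437400000, min=1631107/270000, spread=82360351/437400000
Step 8: max=81483316891/13122000000, min=294106441/48600000, spread=2074577821/13122000000

Answer: 3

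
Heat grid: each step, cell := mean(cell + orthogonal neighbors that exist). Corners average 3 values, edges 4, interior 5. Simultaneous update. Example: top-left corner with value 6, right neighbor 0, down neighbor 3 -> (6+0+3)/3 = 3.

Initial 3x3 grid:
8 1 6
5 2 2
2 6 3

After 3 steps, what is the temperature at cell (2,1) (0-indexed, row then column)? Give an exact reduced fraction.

Step 1: cell (2,1) = 13/4
Step 2: cell (2,1) = 289/80
Step 3: cell (2,1) = 17503/4800
Full grid after step 3:
  4421/1080 55109/14400 1267/360
  19303/4800 5527/1500 49709/14400
  4201/1080 17503/4800 3701/1080

Answer: 17503/4800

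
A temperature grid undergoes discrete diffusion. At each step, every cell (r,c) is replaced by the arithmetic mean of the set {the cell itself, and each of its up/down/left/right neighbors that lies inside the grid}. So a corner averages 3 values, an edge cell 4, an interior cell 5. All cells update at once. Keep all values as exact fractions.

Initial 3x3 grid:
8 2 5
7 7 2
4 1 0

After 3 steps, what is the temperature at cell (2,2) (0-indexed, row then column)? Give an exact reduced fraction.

Step 1: cell (2,2) = 1
Step 2: cell (2,2) = 5/2
Step 3: cell (2,2) = 331/120
Full grid after step 3:
  2767/540 33913/7200 679/180
  35713/7200 11831/3000 2757/800
  1493/360 1441/400 331/120

Answer: 331/120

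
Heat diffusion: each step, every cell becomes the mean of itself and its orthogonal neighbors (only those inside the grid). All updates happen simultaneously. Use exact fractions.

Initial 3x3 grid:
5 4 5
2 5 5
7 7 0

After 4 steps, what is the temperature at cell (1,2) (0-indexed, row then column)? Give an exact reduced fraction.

Answer: 3788989/864000

Derivation:
Step 1: cell (1,2) = 15/4
Step 2: cell (1,2) = 1021/240
Step 3: cell (1,2) = 62387/14400
Step 4: cell (1,2) = 3788989/864000
Full grid after step 4:
  291721/64800 3831989/864000 283321/64800
  146407/32000 100973/22500 3788989/864000
  300671/64800 3923489/864000 95557/21600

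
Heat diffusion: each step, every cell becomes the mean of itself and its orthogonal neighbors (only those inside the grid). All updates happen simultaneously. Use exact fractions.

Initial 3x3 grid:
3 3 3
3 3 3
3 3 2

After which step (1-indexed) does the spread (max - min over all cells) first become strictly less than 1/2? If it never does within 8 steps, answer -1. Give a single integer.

Step 1: max=3, min=8/3, spread=1/3
  -> spread < 1/2 first at step 1
Step 2: max=3, min=49/18, spread=5/18
Step 3: max=3, min=607/216, spread=41/216
Step 4: max=1069/360, min=36749/12960, spread=347/2592
Step 5: max=10643/3600, min=2225863/777600, spread=2921/31104
Step 6: max=1270517/432000, min=134139461/46656000, spread=24611/373248
Step 7: max=28503259/9720000, min=8079357967/2799360000, spread=207329/4478976
Step 8: max=1516398401/518400000, min=485854847549/167961600000, spread=1746635/53747712

Answer: 1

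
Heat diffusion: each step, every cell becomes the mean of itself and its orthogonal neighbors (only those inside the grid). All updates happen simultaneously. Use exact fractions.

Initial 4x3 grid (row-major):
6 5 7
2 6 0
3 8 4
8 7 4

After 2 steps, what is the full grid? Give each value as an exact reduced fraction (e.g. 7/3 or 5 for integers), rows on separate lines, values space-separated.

Answer: 175/36 139/30 19/4
541/120 243/50 329/80
211/40 129/25 377/80
6 467/80 21/4

Derivation:
After step 1:
  13/3 6 4
  17/4 21/5 17/4
  21/4 28/5 4
  6 27/4 5
After step 2:
  175/36 139/30 19/4
  541/120 243/50 329/80
  211/40 129/25 377/80
  6 467/80 21/4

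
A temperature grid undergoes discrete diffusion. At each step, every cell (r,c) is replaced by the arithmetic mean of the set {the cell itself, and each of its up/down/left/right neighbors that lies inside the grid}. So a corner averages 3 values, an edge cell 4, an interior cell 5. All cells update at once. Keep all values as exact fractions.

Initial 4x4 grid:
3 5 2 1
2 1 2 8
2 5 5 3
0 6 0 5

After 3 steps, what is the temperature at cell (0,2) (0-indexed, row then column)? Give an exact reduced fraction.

Step 1: cell (0,2) = 5/2
Step 2: cell (0,2) = 751/240
Step 3: cell (0,2) = 22261/7200
Full grid after step 3:
  593/216 21149/7200 22261/7200 466/135
  19889/7200 8791/3000 1291/375 25111/7200
  19513/7200 4771/1500 10031/3000 27919/7200
  1537/540 21463/7200 25759/7200 769/216

Answer: 22261/7200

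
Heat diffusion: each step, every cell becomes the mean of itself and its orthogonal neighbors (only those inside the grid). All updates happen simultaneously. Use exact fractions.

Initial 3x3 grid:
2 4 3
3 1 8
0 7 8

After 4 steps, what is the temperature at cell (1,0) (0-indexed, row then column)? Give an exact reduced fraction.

Answer: 1498357/432000

Derivation:
Step 1: cell (1,0) = 3/2
Step 2: cell (1,0) = 373/120
Step 3: cell (1,0) = 21431/7200
Step 4: cell (1,0) = 1498357/432000
Full grid after step 4:
  3799/1200 60791/16000 10123/2400
  1498357/432000 39063/10000 505433/108000
  234521/64800 52187/12000 38537/8100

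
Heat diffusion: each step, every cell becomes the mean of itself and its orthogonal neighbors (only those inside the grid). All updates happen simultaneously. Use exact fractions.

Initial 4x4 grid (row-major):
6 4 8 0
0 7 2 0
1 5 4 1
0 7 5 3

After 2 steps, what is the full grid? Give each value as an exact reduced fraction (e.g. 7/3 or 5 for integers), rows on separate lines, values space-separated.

After step 1:
  10/3 25/4 7/2 8/3
  7/2 18/5 21/5 3/4
  3/2 24/5 17/5 2
  8/3 17/4 19/4 3
After step 2:
  157/36 1001/240 997/240 83/36
  179/60 447/100 309/100 577/240
  187/60 351/100 383/100 183/80
  101/36 247/60 77/20 13/4

Answer: 157/36 1001/240 997/240 83/36
179/60 447/100 309/100 577/240
187/60 351/100 383/100 183/80
101/36 247/60 77/20 13/4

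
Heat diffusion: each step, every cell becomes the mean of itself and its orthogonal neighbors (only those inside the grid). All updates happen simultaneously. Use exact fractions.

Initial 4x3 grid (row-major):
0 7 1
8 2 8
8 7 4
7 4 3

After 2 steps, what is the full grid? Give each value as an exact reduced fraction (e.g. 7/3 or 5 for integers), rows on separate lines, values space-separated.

Answer: 4 577/120 139/36
117/20 443/100 1259/240
35/6 593/100 215/48
229/36 81/16 173/36

Derivation:
After step 1:
  5 5/2 16/3
  9/2 32/5 15/4
  15/2 5 11/2
  19/3 21/4 11/3
After step 2:
  4 577/120 139/36
  117/20 443/100 1259/240
  35/6 593/100 215/48
  229/36 81/16 173/36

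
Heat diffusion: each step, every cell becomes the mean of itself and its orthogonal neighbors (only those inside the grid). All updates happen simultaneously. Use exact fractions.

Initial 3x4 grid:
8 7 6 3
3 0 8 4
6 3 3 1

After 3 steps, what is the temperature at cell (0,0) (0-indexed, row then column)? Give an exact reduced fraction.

Answer: 1817/360

Derivation:
Step 1: cell (0,0) = 6
Step 2: cell (0,0) = 31/6
Step 3: cell (0,0) = 1817/360
Full grid after step 3:
  1817/360 3931/800 35129/7200 9737/2160
  21251/4800 8929/2000 519/125 103/25
  121/30 9043/2400 27079/7200 7687/2160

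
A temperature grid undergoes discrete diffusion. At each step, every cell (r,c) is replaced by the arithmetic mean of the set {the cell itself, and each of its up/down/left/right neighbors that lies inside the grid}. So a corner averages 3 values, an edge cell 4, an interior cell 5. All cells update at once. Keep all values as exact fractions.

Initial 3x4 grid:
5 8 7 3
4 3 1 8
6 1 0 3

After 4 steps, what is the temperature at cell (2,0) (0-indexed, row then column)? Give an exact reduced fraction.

Answer: 119621/32400

Derivation:
Step 1: cell (2,0) = 11/3
Step 2: cell (2,0) = 32/9
Step 3: cell (2,0) = 7609/2160
Step 4: cell (2,0) = 119621/32400
Full grid after step 4:
  301117/64800 487487/108000 162119/36000 189203/43200
  1782493/432000 362491/90000 1376489/360000 3420721/864000
  119621/32400 733849/216000 726589/216000 437759/129600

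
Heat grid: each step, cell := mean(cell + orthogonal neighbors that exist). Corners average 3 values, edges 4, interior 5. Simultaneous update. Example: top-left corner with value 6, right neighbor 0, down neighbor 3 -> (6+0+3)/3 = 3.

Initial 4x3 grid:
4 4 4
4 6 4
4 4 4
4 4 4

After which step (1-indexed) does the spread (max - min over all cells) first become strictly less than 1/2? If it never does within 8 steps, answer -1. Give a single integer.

Answer: 2

Derivation:
Step 1: max=9/2, min=4, spread=1/2
Step 2: max=223/50, min=4, spread=23/50
  -> spread < 1/2 first at step 2
Step 3: max=10411/2400, min=813/200, spread=131/480
Step 4: max=92951/21600, min=14791/3600, spread=841/4320
Step 5: max=37102051/8640000, min=2973373/720000, spread=56863/345600
Step 6: max=332574341/77760000, min=26909543/6480000, spread=386393/3110400
Step 7: max=132809723131/31104000000, min=10788358813/2592000000, spread=26795339/248832000
Step 8: max=7948775714129/1866240000000, min=649166149667/155520000000, spread=254051069/2985984000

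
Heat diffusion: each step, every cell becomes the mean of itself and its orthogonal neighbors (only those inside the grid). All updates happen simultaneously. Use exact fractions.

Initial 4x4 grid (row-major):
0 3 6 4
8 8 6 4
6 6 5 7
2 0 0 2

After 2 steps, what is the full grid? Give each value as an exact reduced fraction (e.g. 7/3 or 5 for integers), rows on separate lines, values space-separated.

Answer: 161/36 283/60 73/15 44/9
313/60 107/20 134/25 1213/240
14/3 47/10 437/100 351/80
61/18 137/48 231/80 37/12

Derivation:
After step 1:
  11/3 17/4 19/4 14/3
  11/2 31/5 29/5 21/4
  11/2 5 24/5 9/2
  8/3 2 7/4 3
After step 2:
  161/36 283/60 73/15 44/9
  313/60 107/20 134/25 1213/240
  14/3 47/10 437/100 351/80
  61/18 137/48 231/80 37/12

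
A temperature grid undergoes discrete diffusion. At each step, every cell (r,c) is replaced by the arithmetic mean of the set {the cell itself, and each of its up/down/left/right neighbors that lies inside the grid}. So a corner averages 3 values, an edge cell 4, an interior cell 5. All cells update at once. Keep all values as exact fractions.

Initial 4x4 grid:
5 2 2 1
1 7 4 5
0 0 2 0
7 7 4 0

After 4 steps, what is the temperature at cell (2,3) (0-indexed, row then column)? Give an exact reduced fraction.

Answer: 105067/43200

Derivation:
Step 1: cell (2,3) = 7/4
Step 2: cell (2,3) = 91/48
Step 3: cell (2,3) = 17237/7200
Step 4: cell (2,3) = 105067/43200
Full grid after step 4:
  20257/6480 646303/216000 128147/43200 87449/32400
  660343/216000 11237/3600 249041/90000 22999/8640
  714607/216000 13771/4500 15964/5625 105067/43200
  10913/3240 709597/216000 4801/1728 40823/16200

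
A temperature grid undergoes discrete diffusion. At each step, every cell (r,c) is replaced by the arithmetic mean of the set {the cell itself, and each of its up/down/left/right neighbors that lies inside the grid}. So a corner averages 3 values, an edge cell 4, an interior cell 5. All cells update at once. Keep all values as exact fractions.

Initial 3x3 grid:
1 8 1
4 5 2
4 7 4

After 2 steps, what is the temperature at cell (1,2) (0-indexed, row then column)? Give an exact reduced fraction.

Answer: 81/20

Derivation:
Step 1: cell (1,2) = 3
Step 2: cell (1,2) = 81/20
Full grid after step 2:
  139/36 339/80 125/36
  541/120 409/100 81/20
  9/2 293/60 37/9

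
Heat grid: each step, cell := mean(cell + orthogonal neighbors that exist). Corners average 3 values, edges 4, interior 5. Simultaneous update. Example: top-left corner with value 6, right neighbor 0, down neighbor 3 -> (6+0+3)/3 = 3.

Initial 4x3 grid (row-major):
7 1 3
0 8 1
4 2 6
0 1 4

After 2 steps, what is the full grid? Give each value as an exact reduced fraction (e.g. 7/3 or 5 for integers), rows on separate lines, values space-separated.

After step 1:
  8/3 19/4 5/3
  19/4 12/5 9/2
  3/2 21/5 13/4
  5/3 7/4 11/3
After step 2:
  73/18 689/240 131/36
  679/240 103/25 709/240
  727/240 131/50 937/240
  59/36 677/240 26/9

Answer: 73/18 689/240 131/36
679/240 103/25 709/240
727/240 131/50 937/240
59/36 677/240 26/9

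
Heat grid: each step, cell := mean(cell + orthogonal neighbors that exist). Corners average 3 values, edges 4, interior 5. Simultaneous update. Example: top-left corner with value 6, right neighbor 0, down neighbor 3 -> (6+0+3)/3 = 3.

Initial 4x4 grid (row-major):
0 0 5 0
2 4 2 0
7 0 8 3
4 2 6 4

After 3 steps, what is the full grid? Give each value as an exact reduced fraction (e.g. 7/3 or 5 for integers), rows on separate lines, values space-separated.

After step 1:
  2/3 9/4 7/4 5/3
  13/4 8/5 19/5 5/4
  13/4 21/5 19/5 15/4
  13/3 3 5 13/3
After step 2:
  37/18 47/30 71/30 14/9
  263/120 151/50 61/25 157/60
  451/120 317/100 411/100 197/60
  127/36 62/15 121/30 157/36
After step 3:
  2093/1080 2027/900 446/225 1177/540
  9923/3600 7433/3000 2183/750 4453/1800
  11383/3600 2183/600 5111/1500 6467/1800
  4111/1080 6689/1800 7487/1800 1051/270

Answer: 2093/1080 2027/900 446/225 1177/540
9923/3600 7433/3000 2183/750 4453/1800
11383/3600 2183/600 5111/1500 6467/1800
4111/1080 6689/1800 7487/1800 1051/270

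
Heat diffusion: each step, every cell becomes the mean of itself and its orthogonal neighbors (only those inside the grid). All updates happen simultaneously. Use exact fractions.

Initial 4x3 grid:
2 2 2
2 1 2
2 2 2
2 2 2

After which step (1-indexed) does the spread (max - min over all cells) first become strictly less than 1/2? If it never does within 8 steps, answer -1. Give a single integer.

Step 1: max=2, min=7/4, spread=1/4
  -> spread < 1/2 first at step 1
Step 2: max=2, min=177/100, spread=23/100
Step 3: max=787/400, min=8789/4800, spread=131/960
Step 4: max=14009/7200, min=79849/43200, spread=841/8640
Step 5: max=2786627/1440000, min=32017949/17280000, spread=56863/691200
Step 6: max=24930457/12960000, min=289505659/155520000, spread=386393/6220800
Step 7: max=9947641187/5184000000, min=116022276869/62208000000, spread=26795339/497664000
Step 8: max=594993850333/311040000000, min=6981144285871/3732480000000, spread=254051069/5971968000

Answer: 1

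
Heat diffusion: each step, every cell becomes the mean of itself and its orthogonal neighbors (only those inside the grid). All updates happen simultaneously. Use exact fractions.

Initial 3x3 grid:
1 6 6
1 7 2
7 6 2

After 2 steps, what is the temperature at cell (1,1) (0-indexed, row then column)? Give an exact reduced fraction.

Answer: 463/100

Derivation:
Step 1: cell (1,1) = 22/5
Step 2: cell (1,1) = 463/100
Full grid after step 2:
  35/9 251/60 167/36
  59/15 463/100 333/80
  85/18 179/40 157/36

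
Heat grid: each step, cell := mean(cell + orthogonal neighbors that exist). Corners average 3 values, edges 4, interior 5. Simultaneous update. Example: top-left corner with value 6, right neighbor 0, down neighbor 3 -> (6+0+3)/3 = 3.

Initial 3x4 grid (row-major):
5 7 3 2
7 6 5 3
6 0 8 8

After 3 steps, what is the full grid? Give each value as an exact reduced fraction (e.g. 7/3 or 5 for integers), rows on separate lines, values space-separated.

After step 1:
  19/3 21/4 17/4 8/3
  6 5 5 9/2
  13/3 5 21/4 19/3
After step 2:
  211/36 125/24 103/24 137/36
  65/12 21/4 24/5 37/8
  46/9 235/48 259/48 193/36
After step 3:
  1187/216 371/72 3259/720 229/54
  779/144 6137/1200 1949/400 2231/480
  2221/432 1487/288 7363/1440 2215/432

Answer: 1187/216 371/72 3259/720 229/54
779/144 6137/1200 1949/400 2231/480
2221/432 1487/288 7363/1440 2215/432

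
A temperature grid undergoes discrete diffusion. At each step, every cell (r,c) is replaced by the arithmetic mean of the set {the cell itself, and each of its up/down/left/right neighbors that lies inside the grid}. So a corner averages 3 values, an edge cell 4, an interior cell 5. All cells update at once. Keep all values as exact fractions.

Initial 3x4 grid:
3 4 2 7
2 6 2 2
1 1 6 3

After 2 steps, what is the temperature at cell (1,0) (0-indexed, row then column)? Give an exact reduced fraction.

Step 1: cell (1,0) = 3
Step 2: cell (1,0) = 31/12
Full grid after step 2:
  13/4 27/8 443/120 131/36
  31/12 337/100 337/100 433/120
  47/18 65/24 413/120 61/18

Answer: 31/12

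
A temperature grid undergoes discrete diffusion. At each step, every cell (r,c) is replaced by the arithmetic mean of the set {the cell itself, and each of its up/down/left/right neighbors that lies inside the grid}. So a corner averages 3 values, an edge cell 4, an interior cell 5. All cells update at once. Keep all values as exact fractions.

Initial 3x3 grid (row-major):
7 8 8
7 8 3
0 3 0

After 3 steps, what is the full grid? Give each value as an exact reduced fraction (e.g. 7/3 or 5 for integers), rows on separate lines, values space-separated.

Answer: 13793/2160 90911/14400 6409/1080
38743/7200 10319/2000 70111/14400
9233/2160 56911/14400 1363/360

Derivation:
After step 1:
  22/3 31/4 19/3
  11/2 29/5 19/4
  10/3 11/4 2
After step 2:
  247/36 1633/240 113/18
  659/120 531/100 1133/240
  139/36 833/240 19/6
After step 3:
  13793/2160 90911/14400 6409/1080
  38743/7200 10319/2000 70111/14400
  9233/2160 56911/14400 1363/360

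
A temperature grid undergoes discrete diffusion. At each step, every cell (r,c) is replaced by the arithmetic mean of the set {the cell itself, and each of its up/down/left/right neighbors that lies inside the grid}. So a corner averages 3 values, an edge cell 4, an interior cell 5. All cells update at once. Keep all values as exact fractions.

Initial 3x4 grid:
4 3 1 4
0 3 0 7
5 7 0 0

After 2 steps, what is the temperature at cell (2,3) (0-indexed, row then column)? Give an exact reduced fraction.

Step 1: cell (2,3) = 7/3
Step 2: cell (2,3) = 41/18
Full grid after step 2:
  97/36 581/240 219/80 35/12
  179/60 143/50 113/50 677/240
  43/12 121/40 301/120 41/18

Answer: 41/18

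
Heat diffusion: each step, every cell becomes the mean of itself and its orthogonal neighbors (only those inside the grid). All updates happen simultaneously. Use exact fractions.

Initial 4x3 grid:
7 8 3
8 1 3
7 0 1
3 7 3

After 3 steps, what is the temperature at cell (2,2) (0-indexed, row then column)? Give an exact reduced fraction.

Answer: 21577/7200

Derivation:
Step 1: cell (2,2) = 7/4
Step 2: cell (2,2) = 637/240
Step 3: cell (2,2) = 21577/7200
Full grid after step 3:
  605/108 68659/14400 877/216
  36457/7200 25361/6000 24307/7200
  32527/7200 22391/6000 21577/7200
  4751/1080 52729/14400 427/135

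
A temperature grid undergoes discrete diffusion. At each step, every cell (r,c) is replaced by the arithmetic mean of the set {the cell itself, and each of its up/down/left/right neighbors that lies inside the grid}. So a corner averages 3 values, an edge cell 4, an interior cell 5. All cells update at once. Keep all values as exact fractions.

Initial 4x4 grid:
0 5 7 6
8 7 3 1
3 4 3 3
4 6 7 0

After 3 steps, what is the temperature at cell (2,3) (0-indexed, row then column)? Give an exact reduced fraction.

Step 1: cell (2,3) = 7/4
Step 2: cell (2,3) = 37/12
Step 3: cell (2,3) = 11959/3600
Full grid after step 3:
  10229/2160 16981/3600 16613/3600 2263/540
  33317/7200 28307/6000 6301/1500 13823/3600
  6793/1440 107/24 24191/6000 11959/3600
  4993/1080 6577/1440 27773/7200 1477/432

Answer: 11959/3600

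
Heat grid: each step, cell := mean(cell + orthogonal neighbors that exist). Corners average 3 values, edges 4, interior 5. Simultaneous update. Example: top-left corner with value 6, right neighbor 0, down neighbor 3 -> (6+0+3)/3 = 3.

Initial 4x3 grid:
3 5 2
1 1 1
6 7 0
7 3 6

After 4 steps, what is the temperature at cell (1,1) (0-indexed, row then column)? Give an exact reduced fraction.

Answer: 1088003/360000

Derivation:
Step 1: cell (1,1) = 3
Step 2: cell (1,1) = 129/50
Step 3: cell (1,1) = 18787/6000
Step 4: cell (1,1) = 1088003/360000
Full grid after step 4:
  128711/43200 2442277/864000 328733/129600
  124153/36000 1088003/360000 77771/27000
  428629/108000 1365703/360000 59459/18000
  583753/129600 3568337/864000 55817/14400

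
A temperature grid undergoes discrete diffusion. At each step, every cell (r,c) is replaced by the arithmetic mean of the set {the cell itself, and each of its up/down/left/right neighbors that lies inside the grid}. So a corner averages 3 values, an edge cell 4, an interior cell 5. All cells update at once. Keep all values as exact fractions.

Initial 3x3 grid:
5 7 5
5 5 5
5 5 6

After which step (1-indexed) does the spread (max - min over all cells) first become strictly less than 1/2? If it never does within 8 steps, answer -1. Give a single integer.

Answer: 2

Derivation:
Step 1: max=17/3, min=5, spread=2/3
Step 2: max=667/120, min=61/12, spread=19/40
  -> spread < 1/2 first at step 2
Step 3: max=11839/2160, min=3743/720, spread=61/216
Step 4: max=702713/129600, min=225721/43200, spread=511/2592
Step 5: max=42028111/7776000, min=13650287/2592000, spread=4309/31104
Step 6: max=2510151017/466560000, min=821594089/155520000, spread=36295/373248
Step 7: max=150271258399/27993600000, min=49453392383/9331200000, spread=305773/4478976
Step 8: max=8997589692953/1679616000000, min=2972363741401/559872000000, spread=2575951/53747712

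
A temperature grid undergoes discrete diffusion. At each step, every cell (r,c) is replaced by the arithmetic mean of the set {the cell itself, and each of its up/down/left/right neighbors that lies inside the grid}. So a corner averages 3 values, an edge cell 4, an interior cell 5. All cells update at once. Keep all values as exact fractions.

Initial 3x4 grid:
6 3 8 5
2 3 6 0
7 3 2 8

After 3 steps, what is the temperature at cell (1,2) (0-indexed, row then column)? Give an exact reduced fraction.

Step 1: cell (1,2) = 19/5
Step 2: cell (1,2) = 111/25
Step 3: cell (1,2) = 25381/6000
Full grid after step 3:
  2281/540 986/225 4129/900 9773/2160
  29617/7200 12473/3000 25381/6000 63479/14400
  239/60 4817/1200 14941/3600 8813/2160

Answer: 25381/6000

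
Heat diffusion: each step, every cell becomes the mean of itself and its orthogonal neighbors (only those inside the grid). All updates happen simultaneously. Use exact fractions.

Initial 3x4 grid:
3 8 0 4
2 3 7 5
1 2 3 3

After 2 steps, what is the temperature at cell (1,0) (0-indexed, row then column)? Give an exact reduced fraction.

Step 1: cell (1,0) = 9/4
Step 2: cell (1,0) = 253/80
Full grid after step 2:
  121/36 1019/240 297/80 25/6
  253/80 16/5 17/4 901/240
  37/18 181/60 199/60 73/18

Answer: 253/80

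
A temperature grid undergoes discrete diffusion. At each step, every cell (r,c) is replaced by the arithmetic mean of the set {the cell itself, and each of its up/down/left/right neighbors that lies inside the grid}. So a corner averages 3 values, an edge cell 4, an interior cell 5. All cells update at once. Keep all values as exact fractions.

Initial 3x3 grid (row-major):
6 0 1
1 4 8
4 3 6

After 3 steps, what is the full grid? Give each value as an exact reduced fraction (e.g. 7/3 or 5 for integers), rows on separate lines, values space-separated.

After step 1:
  7/3 11/4 3
  15/4 16/5 19/4
  8/3 17/4 17/3
After step 2:
  53/18 677/240 7/2
  239/80 187/50 997/240
  32/9 947/240 44/9
After step 3:
  3151/1080 46819/14400 419/120
  5291/1600 10589/3000 58619/14400
  472/135 58069/14400 1169/270

Answer: 3151/1080 46819/14400 419/120
5291/1600 10589/3000 58619/14400
472/135 58069/14400 1169/270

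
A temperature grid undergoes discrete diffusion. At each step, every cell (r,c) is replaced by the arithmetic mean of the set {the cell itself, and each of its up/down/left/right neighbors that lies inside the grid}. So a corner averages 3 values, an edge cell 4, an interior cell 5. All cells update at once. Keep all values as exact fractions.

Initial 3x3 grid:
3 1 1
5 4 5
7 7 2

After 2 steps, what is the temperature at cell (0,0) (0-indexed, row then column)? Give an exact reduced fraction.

Answer: 10/3

Derivation:
Step 1: cell (0,0) = 3
Step 2: cell (0,0) = 10/3
Full grid after step 2:
  10/3 719/240 91/36
  1109/240 97/25 18/5
  193/36 51/10 38/9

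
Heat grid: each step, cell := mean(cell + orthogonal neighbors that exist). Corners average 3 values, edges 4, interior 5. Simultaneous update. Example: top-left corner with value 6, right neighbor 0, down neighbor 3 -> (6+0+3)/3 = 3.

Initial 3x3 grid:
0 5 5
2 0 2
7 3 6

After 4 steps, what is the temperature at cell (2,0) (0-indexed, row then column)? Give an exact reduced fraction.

Answer: 135941/43200

Derivation:
Step 1: cell (2,0) = 4
Step 2: cell (2,0) = 41/12
Step 3: cell (2,0) = 2323/720
Step 4: cell (2,0) = 135941/43200
Full grid after step 4:
  359173/129600 1258033/432000 44297/14400
  2542691/864000 11527/3750 2798191/864000
  135941/43200 709579/216000 437723/129600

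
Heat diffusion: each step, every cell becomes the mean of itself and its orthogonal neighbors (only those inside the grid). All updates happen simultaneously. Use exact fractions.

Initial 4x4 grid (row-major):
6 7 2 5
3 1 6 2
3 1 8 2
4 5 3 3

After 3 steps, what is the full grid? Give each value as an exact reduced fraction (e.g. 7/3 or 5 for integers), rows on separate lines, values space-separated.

Answer: 1117/270 293/72 819/200 1373/360
337/90 5801/1500 3837/1000 4519/1200
1043/300 1837/500 2239/600 13337/3600
319/90 717/200 6871/1800 787/216

Derivation:
After step 1:
  16/3 4 5 3
  13/4 18/5 19/5 15/4
  11/4 18/5 4 15/4
  4 13/4 19/4 8/3
After step 2:
  151/36 269/60 79/20 47/12
  56/15 73/20 403/100 143/40
  17/5 86/25 199/50 85/24
  10/3 39/10 11/3 67/18
After step 3:
  1117/270 293/72 819/200 1373/360
  337/90 5801/1500 3837/1000 4519/1200
  1043/300 1837/500 2239/600 13337/3600
  319/90 717/200 6871/1800 787/216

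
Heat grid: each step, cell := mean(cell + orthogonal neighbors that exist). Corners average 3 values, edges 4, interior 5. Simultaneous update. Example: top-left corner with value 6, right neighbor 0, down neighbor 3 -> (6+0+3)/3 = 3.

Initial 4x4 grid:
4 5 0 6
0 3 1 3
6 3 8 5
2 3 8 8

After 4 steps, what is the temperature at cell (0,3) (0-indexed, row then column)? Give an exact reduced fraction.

Step 1: cell (0,3) = 3
Step 2: cell (0,3) = 13/4
Step 3: cell (0,3) = 163/48
Step 4: cell (0,3) = 25301/7200
Full grid after step 4:
  1649/540 110989/36000 7987/2400 25301/7200
  12751/4000 691/200 75139/20000 3937/960
  394373/108000 28519/7200 46543/10000 14291/2880
  50789/12960 969241/216000 8207/1600 60061/10800

Answer: 25301/7200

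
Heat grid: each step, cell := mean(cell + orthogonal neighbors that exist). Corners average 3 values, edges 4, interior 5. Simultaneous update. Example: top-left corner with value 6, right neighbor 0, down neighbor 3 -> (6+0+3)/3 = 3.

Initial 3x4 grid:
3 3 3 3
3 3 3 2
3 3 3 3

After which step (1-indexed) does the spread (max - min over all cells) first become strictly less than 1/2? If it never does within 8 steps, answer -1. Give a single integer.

Step 1: max=3, min=8/3, spread=1/3
  -> spread < 1/2 first at step 1
Step 2: max=3, min=653/240, spread=67/240
Step 3: max=3, min=6043/2160, spread=437/2160
Step 4: max=2991/1000, min=2434469/864000, spread=29951/172800
Step 5: max=10046/3375, min=22112179/7776000, spread=206761/1555200
Step 6: max=16034329/5400000, min=8875004429/3110400000, spread=14430763/124416000
Step 7: max=1278347273/432000000, min=534764258311/186624000000, spread=139854109/1492992000
Step 8: max=114788771023/38880000000, min=32169848109749/11197440000000, spread=7114543559/89579520000

Answer: 1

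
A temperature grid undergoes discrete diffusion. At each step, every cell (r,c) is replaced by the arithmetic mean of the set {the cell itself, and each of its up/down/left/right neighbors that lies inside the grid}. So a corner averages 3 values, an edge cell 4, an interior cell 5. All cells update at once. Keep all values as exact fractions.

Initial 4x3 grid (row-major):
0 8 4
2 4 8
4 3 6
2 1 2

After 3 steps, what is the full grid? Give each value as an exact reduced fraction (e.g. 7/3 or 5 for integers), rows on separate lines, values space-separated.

After step 1:
  10/3 4 20/3
  5/2 5 11/2
  11/4 18/5 19/4
  7/3 2 3
After step 2:
  59/18 19/4 97/18
  163/48 103/25 263/48
  671/240 181/50 337/80
  85/36 41/15 13/4
After step 3:
  1645/432 5261/1200 2249/432
  24461/7200 4273/1000 34561/7200
  21911/7200 10489/3000 9937/2400
  5681/2160 673/225 2447/720

Answer: 1645/432 5261/1200 2249/432
24461/7200 4273/1000 34561/7200
21911/7200 10489/3000 9937/2400
5681/2160 673/225 2447/720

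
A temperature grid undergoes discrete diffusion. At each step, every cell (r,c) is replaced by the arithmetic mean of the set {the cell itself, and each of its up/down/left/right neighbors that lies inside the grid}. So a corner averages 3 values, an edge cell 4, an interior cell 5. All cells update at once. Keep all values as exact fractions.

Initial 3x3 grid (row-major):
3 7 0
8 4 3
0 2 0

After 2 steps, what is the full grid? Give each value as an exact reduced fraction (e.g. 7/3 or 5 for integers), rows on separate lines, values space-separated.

Answer: 53/12 529/120 103/36
1073/240 153/50 231/80
103/36 113/40 59/36

Derivation:
After step 1:
  6 7/2 10/3
  15/4 24/5 7/4
  10/3 3/2 5/3
After step 2:
  53/12 529/120 103/36
  1073/240 153/50 231/80
  103/36 113/40 59/36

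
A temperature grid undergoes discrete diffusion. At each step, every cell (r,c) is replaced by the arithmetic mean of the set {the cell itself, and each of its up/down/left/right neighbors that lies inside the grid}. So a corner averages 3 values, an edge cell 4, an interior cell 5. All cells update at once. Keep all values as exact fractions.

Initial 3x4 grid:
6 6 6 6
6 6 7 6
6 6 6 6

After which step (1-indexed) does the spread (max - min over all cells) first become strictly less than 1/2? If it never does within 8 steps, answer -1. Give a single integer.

Step 1: max=25/4, min=6, spread=1/4
  -> spread < 1/2 first at step 1
Step 2: max=623/100, min=6, spread=23/100
Step 3: max=29611/4800, min=2413/400, spread=131/960
Step 4: max=265751/43200, min=43591/7200, spread=841/8640
Step 5: max=106222051/17280000, min=8733373/1440000, spread=56863/691200
Step 6: max=954654341/155520000, min=78749543/12960000, spread=386393/6220800
Step 7: max=381641723131/62208000000, min=31524358813/5184000000, spread=26795339/497664000
Step 8: max=22878695714129/3732480000000, min=1893326149667/311040000000, spread=254051069/5971968000

Answer: 1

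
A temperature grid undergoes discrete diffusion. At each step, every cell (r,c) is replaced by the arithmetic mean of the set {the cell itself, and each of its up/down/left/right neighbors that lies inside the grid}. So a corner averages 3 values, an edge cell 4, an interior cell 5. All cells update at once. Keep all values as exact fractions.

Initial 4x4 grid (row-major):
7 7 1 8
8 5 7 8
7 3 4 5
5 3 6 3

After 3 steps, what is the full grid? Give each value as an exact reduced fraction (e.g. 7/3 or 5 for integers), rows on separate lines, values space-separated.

Answer: 2713/432 41699/7200 1675/288 2471/432
2669/450 34487/6000 32257/6000 827/144
1651/300 10031/2000 30487/6000 18287/3600
397/80 11383/2400 32629/7200 2081/432

Derivation:
After step 1:
  22/3 5 23/4 17/3
  27/4 6 5 7
  23/4 22/5 5 5
  5 17/4 4 14/3
After step 2:
  229/36 289/48 257/48 221/36
  155/24 543/100 23/4 17/3
  219/40 127/25 117/25 65/12
  5 353/80 215/48 41/9
After step 3:
  2713/432 41699/7200 1675/288 2471/432
  2669/450 34487/6000 32257/6000 827/144
  1651/300 10031/2000 30487/6000 18287/3600
  397/80 11383/2400 32629/7200 2081/432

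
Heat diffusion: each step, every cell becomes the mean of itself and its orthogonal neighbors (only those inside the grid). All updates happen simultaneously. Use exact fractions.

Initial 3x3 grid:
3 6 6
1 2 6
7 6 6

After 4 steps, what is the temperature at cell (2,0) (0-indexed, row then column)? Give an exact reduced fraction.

Step 1: cell (2,0) = 14/3
Step 2: cell (2,0) = 79/18
Step 3: cell (2,0) = 4781/1080
Step 4: cell (2,0) = 287197/64800
Full grid after step 4:
  268247/64800 3867323/864000 22997/4800
  136549/32000 183239/40000 29767/6000
  287197/64800 4122823/864000 72491/14400

Answer: 287197/64800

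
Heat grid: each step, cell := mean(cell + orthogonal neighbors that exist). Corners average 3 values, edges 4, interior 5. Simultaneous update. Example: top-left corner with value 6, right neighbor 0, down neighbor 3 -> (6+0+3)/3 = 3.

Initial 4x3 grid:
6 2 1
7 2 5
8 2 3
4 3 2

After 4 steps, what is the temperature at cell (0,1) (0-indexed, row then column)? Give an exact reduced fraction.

Answer: 3181681/864000

Derivation:
Step 1: cell (0,1) = 11/4
Step 2: cell (0,1) = 841/240
Step 3: cell (0,1) = 51899/14400
Step 4: cell (0,1) = 3181681/864000
Full grid after step 4:
  178603/43200 3181681/864000 422759/129600
  152909/36000 1346549/360000 704329/216000
  50803/12000 1340849/360000 705829/216000
  176543/43200 3168481/864000 422879/129600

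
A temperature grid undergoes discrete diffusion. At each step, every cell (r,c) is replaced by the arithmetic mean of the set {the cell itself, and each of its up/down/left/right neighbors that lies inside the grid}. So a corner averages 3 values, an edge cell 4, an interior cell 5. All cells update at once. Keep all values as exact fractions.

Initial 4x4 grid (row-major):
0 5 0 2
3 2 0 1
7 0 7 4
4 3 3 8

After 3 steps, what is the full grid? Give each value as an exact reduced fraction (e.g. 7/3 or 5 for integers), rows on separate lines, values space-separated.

After step 1:
  8/3 7/4 7/4 1
  3 2 2 7/4
  7/2 19/5 14/5 5
  14/3 5/2 21/4 5
After step 2:
  89/36 49/24 13/8 3/2
  67/24 251/100 103/50 39/16
  449/120 73/25 377/100 291/80
  32/9 973/240 311/80 61/12
After step 3:
  263/108 973/450 271/150 89/48
  2591/900 3697/1500 4961/2000 1927/800
  2927/900 4079/1200 651/200 8957/2400
  8173/2160 25951/7200 3359/800 1513/360

Answer: 263/108 973/450 271/150 89/48
2591/900 3697/1500 4961/2000 1927/800
2927/900 4079/1200 651/200 8957/2400
8173/2160 25951/7200 3359/800 1513/360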